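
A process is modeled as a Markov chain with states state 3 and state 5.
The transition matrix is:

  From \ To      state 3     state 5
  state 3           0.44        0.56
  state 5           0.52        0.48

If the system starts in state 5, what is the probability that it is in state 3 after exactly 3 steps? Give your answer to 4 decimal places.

Propagate the distribution vector 3 steps from state 5.
After 0 steps: (0.0000, 1.0000)
After 1 step: (0.5200, 0.4800)
After 2 steps: (0.4784, 0.5216)
After 3 steps: (0.4817, 0.5183)
P(in state 3 after 3 steps) = 0.4817

0.4817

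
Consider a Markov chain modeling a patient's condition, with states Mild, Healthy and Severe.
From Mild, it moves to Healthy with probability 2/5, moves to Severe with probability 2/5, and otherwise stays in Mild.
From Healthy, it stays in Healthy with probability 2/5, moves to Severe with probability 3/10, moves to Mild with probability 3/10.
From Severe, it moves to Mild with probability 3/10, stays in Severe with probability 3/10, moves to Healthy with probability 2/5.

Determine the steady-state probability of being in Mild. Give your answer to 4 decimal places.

Let the stationary distribution be π with π = πP and π_1 + π_2 + π_3 = 1.
π_1 = 0.2·π_1 + 0.3·π_2 + 0.3·π_3
π_2 = 0.4·π_1 + 0.4·π_2 + 0.4·π_3
Solving with the normalization constraint gives π = (0.2727, 0.4000, 0.3273).
So the stationary probability of Mild is 0.2727.

0.2727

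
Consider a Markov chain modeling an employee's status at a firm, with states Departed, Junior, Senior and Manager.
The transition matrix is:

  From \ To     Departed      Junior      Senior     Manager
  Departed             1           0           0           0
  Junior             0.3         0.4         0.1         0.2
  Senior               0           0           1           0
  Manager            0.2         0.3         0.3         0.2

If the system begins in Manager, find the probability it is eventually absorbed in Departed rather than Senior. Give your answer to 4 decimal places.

0.5000

Let h(s) be the probability of absorption at Departed starting from transient state s. Then h(Departed) = 1 and h(Senior) = 0. By first-step analysis:
h(Junior) = 0.3·1 + 0.4·h(Junior) + 0.1·0 + 0.2·h(Manager)
h(Manager) = 0.2·1 + 0.3·h(Junior) + 0.3·0 + 0.2·h(Manager)
Solving: h(Junior) = 0.6667, h(Manager) = 0.5000.
Starting from Manager, the probability is 0.5000.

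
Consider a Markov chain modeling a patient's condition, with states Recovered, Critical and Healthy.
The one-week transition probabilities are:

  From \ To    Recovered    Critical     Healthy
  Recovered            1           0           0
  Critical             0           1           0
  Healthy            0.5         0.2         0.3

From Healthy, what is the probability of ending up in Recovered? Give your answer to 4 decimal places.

Let h(s) be the probability of absorption at Recovered starting from transient state s. Then h(Recovered) = 1 and h(Critical) = 0. By first-step analysis:
h(Healthy) = 0.5·1 + 0.2·0 + 0.3·h(Healthy)
Solving: h(Healthy) = 0.7143.
Starting from Healthy, the probability is 0.7143.

0.7143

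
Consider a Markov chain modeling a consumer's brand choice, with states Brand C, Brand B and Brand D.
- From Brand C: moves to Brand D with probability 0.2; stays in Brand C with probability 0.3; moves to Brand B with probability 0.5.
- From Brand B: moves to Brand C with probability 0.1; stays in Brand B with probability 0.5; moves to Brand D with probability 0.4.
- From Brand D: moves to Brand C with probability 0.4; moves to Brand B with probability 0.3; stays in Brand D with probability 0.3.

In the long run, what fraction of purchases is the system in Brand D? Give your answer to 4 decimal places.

Let the stationary distribution be π with π = πP and π_1 + π_2 + π_3 = 1.
π_1 = 0.3·π_1 + 0.1·π_2 + 0.4·π_3
π_2 = 0.5·π_1 + 0.5·π_2 + 0.3·π_3
Solving with the normalization constraint gives π = (0.2447, 0.4362, 0.3191).
So the stationary probability of Brand D is 0.3191.

0.3191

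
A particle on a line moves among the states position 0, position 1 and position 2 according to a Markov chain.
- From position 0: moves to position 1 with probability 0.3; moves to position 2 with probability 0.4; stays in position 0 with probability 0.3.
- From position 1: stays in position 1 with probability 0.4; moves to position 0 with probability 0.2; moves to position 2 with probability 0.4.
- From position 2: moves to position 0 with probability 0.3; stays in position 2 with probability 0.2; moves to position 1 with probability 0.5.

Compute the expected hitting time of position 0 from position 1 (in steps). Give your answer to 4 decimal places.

4.2857

Let t(s) be the expected number of steps to first reach position 0 from state s, with t(position 0) = 0. Conditioning on the first step:
t(position 1) = 1 + 0.4·t(position 1) + 0.4·t(position 2)
t(position 2) = 1 + 0.5·t(position 1) + 0.2·t(position 2)
Solving: t(position 1) = 4.2857, t(position 2) = 3.9286.
Expected steps from position 1 to position 0: 4.2857.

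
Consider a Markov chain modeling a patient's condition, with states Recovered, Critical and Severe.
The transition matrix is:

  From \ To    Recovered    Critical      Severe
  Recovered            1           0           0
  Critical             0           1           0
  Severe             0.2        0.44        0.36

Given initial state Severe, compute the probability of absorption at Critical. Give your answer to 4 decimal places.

0.6875

Let h(s) be the probability of absorption at Critical starting from transient state s. Then h(Critical) = 1 and h(Recovered) = 0. By first-step analysis:
h(Severe) = 0.2·0 + 0.44·1 + 0.36·h(Severe)
Solving: h(Severe) = 0.6875.
Starting from Severe, the probability is 0.6875.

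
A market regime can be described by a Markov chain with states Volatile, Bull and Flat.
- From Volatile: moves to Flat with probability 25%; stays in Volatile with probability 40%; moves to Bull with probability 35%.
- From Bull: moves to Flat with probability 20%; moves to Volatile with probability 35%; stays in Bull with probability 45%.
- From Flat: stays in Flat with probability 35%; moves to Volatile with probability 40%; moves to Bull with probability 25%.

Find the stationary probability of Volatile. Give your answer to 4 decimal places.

0.3820

Let the stationary distribution be π with π = πP and π_1 + π_2 + π_3 = 1.
π_1 = 0.4·π_1 + 0.35·π_2 + 0.4·π_3
π_2 = 0.35·π_1 + 0.45·π_2 + 0.25·π_3
Solving with the normalization constraint gives π = (0.3820, 0.3602, 0.2578).
So the stationary probability of Volatile is 0.3820.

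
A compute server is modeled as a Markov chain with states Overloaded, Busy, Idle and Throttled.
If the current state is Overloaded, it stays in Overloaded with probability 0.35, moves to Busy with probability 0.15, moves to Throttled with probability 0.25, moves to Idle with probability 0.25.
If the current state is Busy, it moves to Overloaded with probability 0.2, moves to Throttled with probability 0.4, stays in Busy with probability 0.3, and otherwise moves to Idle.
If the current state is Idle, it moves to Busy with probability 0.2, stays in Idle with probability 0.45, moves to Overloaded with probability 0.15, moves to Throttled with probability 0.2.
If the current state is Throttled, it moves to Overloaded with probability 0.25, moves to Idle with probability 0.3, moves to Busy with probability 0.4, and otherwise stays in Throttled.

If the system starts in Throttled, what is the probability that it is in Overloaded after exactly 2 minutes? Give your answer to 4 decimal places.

Propagate the distribution vector 2 minutes from Throttled.
After 0 minutes: (0.0000, 0.0000, 0.0000, 1.0000)
After 1 minute: (0.2500, 0.4000, 0.3000, 0.0500)
After 2 minutes: (0.2250, 0.2375, 0.2525, 0.2850)
P(in Overloaded after 2 minutes) = 0.2250

0.2250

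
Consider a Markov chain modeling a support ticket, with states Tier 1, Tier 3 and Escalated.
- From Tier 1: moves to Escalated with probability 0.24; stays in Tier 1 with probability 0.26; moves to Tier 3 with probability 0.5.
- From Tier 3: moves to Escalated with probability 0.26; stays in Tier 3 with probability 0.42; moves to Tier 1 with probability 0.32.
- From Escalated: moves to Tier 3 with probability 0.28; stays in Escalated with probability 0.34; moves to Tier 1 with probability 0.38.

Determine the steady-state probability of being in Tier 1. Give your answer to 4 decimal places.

Let the stationary distribution be π with π = πP and π_1 + π_2 + π_3 = 1.
π_1 = 0.26·π_1 + 0.32·π_2 + 0.38·π_3
π_2 = 0.5·π_1 + 0.42·π_2 + 0.28·π_3
Solving with the normalization constraint gives π = (0.3175, 0.4068, 0.2757).
So the stationary probability of Tier 1 is 0.3175.

0.3175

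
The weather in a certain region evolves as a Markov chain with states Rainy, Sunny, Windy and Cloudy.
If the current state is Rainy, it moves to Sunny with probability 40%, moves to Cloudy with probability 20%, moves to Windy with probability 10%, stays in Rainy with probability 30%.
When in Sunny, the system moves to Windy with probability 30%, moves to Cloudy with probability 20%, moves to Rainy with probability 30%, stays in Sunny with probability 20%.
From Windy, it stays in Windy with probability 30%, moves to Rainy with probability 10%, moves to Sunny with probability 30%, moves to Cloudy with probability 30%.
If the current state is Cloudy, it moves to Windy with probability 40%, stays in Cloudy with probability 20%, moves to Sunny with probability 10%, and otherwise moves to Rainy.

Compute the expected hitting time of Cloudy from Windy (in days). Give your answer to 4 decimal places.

Let t(s) be the expected number of days to first reach Cloudy from state s, with t(Cloudy) = 0. Conditioning on the first day:
t(Rainy) = 1 + 0.3·t(Rainy) + 0.4·t(Sunny) + 0.1·t(Windy)
t(Sunny) = 1 + 0.3·t(Rainy) + 0.2·t(Sunny) + 0.3·t(Windy)
t(Windy) = 1 + 0.1·t(Rainy) + 0.3·t(Sunny) + 0.3·t(Windy)
Solving: t(Rainy) = 4.5370, t(Sunny) = 4.4444, t(Windy) = 3.9815.
Expected days from Windy to Cloudy: 3.9815.

3.9815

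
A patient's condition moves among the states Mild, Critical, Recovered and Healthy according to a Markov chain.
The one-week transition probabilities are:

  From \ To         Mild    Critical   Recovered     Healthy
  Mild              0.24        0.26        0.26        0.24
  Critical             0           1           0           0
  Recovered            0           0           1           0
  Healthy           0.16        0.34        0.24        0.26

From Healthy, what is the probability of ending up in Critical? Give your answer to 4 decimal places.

Let h(s) be the probability of absorption at Critical starting from transient state s. Then h(Critical) = 1 and h(Recovered) = 0. By first-step analysis:
h(Mild) = 0.24·h(Mild) + 0.26·1 + 0.26·0 + 0.24·h(Healthy)
h(Healthy) = 0.16·h(Mild) + 0.34·1 + 0.24·0 + 0.26·h(Healthy)
Solving: h(Mild) = 0.5229, h(Healthy) = 0.5725.
Starting from Healthy, the probability is 0.5725.

0.5725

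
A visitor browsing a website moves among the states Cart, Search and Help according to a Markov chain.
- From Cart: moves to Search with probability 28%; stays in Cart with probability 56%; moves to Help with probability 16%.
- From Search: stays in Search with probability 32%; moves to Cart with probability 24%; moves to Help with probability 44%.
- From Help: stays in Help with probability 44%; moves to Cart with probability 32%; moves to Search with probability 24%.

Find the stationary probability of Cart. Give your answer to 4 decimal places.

0.3918

Let the stationary distribution be π with π = πP and π_1 + π_2 + π_3 = 1.
π_1 = 0.56·π_1 + 0.24·π_2 + 0.32·π_3
π_2 = 0.28·π_1 + 0.32·π_2 + 0.24·π_3
Solving with the normalization constraint gives π = (0.3918, 0.2779, 0.3303).
So the stationary probability of Cart is 0.3918.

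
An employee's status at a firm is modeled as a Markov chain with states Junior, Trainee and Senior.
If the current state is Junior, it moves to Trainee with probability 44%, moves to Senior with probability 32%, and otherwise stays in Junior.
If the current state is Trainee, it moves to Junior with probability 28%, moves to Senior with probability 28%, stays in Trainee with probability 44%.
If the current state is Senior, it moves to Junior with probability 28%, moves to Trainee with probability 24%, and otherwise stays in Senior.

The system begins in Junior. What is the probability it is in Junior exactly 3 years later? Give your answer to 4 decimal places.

Propagate the distribution vector 3 years from Junior.
After 0 years: (1.0000, 0.0000, 0.0000)
After 1 year: (0.2400, 0.4400, 0.3200)
After 2 years: (0.2704, 0.3760, 0.3536)
After 3 years: (0.2692, 0.3693, 0.3615)
P(in Junior after 3 years) = 0.2692

0.2692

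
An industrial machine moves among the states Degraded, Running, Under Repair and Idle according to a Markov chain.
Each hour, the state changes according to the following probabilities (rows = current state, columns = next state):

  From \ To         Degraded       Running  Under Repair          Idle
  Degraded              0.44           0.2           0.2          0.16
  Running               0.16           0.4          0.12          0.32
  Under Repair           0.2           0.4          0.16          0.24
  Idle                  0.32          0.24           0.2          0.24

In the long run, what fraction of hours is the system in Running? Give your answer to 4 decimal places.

0.3043

Let the stationary distribution be π with π = πP and π_1 + π_2 + π_3 + π_4 = 1.
π_1 = 0.44·π_1 + 0.16·π_2 + 0.2·π_3 + 0.32·π_4
π_2 = 0.2·π_1 + 0.4·π_2 + 0.4·π_3 + 0.24·π_4
π_3 = 0.2·π_1 + 0.12·π_2 + 0.16·π_3 + 0.2·π_4
Solving with the normalization constraint gives π = (0.2853, 0.3043, 0.1689, 0.2415).
So the stationary probability of Running is 0.3043.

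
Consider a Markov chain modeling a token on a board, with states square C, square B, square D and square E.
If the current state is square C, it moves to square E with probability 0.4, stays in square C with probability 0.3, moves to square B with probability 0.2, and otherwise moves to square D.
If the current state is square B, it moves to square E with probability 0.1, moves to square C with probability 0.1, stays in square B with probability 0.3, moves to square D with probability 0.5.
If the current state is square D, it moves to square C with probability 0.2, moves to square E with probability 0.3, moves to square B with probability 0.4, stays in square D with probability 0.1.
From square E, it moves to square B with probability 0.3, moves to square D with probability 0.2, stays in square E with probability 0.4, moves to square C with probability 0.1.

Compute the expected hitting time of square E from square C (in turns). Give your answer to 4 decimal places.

3.3469

Let t(s) be the expected number of turns to first reach square E from state s, with t(square E) = 0. Conditioning on the first turn:
t(square C) = 1 + 0.3·t(square C) + 0.2·t(square B) + 0.1·t(square D)
t(square B) = 1 + 0.1·t(square C) + 0.3·t(square B) + 0.5·t(square D)
t(square D) = 1 + 0.2·t(square C) + 0.4·t(square B) + 0.1·t(square D)
Solving: t(square C) = 3.3469, t(square B) = 4.7347, t(square D) = 3.9592.
Expected turns from square C to square E: 3.3469.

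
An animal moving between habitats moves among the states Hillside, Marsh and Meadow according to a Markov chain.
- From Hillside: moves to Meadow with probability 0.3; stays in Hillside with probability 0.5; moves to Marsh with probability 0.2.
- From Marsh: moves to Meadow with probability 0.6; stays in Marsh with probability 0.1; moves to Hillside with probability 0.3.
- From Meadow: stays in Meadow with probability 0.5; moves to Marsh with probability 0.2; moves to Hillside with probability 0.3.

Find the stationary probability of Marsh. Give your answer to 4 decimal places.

0.1818

Let the stationary distribution be π with π = πP and π_1 + π_2 + π_3 = 1.
π_1 = 0.5·π_1 + 0.3·π_2 + 0.3·π_3
π_2 = 0.2·π_1 + 0.1·π_2 + 0.2·π_3
Solving with the normalization constraint gives π = (0.3750, 0.1818, 0.4432).
So the stationary probability of Marsh is 0.1818.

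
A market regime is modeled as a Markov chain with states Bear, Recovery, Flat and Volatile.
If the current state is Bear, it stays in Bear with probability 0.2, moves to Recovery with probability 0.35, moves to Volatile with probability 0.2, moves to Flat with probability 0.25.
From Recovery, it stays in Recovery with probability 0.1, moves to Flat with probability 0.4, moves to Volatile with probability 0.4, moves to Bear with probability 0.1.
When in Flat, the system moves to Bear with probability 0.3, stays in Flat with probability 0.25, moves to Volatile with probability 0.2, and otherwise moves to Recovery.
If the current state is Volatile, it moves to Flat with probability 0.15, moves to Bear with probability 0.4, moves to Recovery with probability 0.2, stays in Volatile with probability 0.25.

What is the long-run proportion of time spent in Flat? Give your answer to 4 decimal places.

Let the stationary distribution be π with π = πP and π_1 + π_2 + π_3 + π_4 = 1.
π_1 = 0.2·π_1 + 0.1·π_2 + 0.3·π_3 + 0.4·π_4
π_2 = 0.35·π_1 + 0.1·π_2 + 0.25·π_3 + 0.2·π_4
π_3 = 0.25·π_1 + 0.4·π_2 + 0.25·π_3 + 0.15·π_4
Solving with the normalization constraint gives π = (0.2547, 0.2283, 0.2584, 0.2586).
So the stationary probability of Flat is 0.2584.

0.2584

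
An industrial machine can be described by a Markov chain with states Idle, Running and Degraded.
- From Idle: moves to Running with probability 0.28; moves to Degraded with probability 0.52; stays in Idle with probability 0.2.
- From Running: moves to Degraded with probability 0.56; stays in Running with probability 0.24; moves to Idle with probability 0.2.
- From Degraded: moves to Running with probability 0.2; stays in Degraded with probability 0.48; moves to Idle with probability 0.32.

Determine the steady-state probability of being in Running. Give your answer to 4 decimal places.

Let the stationary distribution be π with π = πP and π_1 + π_2 + π_3 = 1.
π_1 = 0.2·π_1 + 0.2·π_2 + 0.32·π_3
π_2 = 0.28·π_1 + 0.24·π_2 + 0.2·π_3
Solving with the normalization constraint gives π = (0.2611, 0.2301, 0.5088).
So the stationary probability of Running is 0.2301.

0.2301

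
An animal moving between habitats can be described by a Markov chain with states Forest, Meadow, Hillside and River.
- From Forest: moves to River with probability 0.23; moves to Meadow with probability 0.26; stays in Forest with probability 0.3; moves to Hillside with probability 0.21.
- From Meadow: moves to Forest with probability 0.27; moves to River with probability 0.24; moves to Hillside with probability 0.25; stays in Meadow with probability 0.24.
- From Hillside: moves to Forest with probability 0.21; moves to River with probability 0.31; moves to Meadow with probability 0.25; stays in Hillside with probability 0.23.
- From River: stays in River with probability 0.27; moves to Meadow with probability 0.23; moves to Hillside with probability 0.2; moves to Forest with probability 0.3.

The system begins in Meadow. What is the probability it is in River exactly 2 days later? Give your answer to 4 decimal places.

Propagate the distribution vector 2 days from Meadow.
After 0 days: (0.0000, 1.0000, 0.0000, 0.0000)
After 1 day: (0.2700, 0.2400, 0.2500, 0.2400)
After 2 days: (0.2703, 0.2455, 0.2222, 0.2620)
P(in River after 2 days) = 0.2620

0.2620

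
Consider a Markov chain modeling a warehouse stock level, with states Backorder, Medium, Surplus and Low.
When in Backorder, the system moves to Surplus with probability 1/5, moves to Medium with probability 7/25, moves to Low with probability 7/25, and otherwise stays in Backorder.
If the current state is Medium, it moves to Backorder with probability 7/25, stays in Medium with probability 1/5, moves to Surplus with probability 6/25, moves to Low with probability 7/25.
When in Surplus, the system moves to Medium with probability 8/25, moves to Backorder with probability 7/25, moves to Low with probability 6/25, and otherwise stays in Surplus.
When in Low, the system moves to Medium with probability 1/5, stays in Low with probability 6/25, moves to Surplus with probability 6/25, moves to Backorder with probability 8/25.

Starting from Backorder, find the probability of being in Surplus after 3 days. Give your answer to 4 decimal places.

0.2116

Propagate the distribution vector 3 days from Backorder.
After 0 days: (1.0000, 0.0000, 0.0000, 0.0000)
After 1 day: (0.2400, 0.2800, 0.2000, 0.2800)
After 2 days: (0.2816, 0.2432, 0.2144, 0.2608)
After 3 days: (0.2792, 0.2483, 0.2116, 0.2610)
P(in Surplus after 3 days) = 0.2116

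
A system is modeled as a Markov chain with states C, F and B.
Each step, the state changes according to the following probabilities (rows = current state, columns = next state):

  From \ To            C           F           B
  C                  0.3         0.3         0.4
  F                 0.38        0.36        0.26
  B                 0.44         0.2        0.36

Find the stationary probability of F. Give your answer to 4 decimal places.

Let the stationary distribution be π with π = πP and π_1 + π_2 + π_3 = 1.
π_1 = 0.3·π_1 + 0.38·π_2 + 0.44·π_3
π_2 = 0.3·π_1 + 0.36·π_2 + 0.2·π_3
Solving with the normalization constraint gives π = (0.3711, 0.2823, 0.3466).
So the stationary probability of F is 0.2823.

0.2823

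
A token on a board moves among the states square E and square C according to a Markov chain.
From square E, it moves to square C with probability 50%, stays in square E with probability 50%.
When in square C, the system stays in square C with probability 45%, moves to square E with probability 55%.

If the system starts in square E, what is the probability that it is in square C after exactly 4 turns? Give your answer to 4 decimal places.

Propagate the distribution vector 4 turns from square E.
After 0 turns: (1.0000, 0.0000)
After 1 turn: (0.5000, 0.5000)
After 2 turns: (0.5250, 0.4750)
After 3 turns: (0.5238, 0.4763)
After 4 turns: (0.5238, 0.4762)
P(in square C after 4 turns) = 0.4762

0.4762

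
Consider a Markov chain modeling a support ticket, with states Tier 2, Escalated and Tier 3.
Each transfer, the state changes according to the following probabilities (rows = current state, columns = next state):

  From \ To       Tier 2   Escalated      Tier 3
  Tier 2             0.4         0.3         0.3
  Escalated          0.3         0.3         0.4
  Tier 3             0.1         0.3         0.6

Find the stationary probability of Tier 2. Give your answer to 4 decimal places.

Let the stationary distribution be π with π = πP and π_1 + π_2 + π_3 = 1.
π_1 = 0.4·π_1 + 0.3·π_2 + 0.1·π_3
π_2 = 0.3·π_1 + 0.3·π_2 + 0.3·π_3
Solving with the normalization constraint gives π = (0.2286, 0.3000, 0.4714).
So the stationary probability of Tier 2 is 0.2286.

0.2286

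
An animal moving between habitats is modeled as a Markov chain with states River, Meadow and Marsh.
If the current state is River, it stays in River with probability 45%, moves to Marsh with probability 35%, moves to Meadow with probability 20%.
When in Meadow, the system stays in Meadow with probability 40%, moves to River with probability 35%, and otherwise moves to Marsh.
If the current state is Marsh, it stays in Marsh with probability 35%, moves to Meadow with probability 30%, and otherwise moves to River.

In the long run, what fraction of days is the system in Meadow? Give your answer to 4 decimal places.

Let the stationary distribution be π with π = πP and π_1 + π_2 + π_3 = 1.
π_1 = 0.45·π_1 + 0.35·π_2 + 0.35·π_3
π_2 = 0.2·π_1 + 0.4·π_2 + 0.3·π_3
Solving with the normalization constraint gives π = (0.3889, 0.2901, 0.3210).
So the stationary probability of Meadow is 0.2901.

0.2901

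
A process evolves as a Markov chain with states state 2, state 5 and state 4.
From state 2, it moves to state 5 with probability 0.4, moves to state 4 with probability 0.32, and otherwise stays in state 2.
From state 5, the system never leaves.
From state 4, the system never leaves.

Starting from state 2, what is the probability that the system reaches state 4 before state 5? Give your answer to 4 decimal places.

0.4444

Let h(s) be the probability of absorption at state 4 starting from transient state s. Then h(state 4) = 1 and h(state 5) = 0. By first-step analysis:
h(state 2) = 0.28·h(state 2) + 0.4·0 + 0.32·1
Solving: h(state 2) = 0.4444.
Starting from state 2, the probability is 0.4444.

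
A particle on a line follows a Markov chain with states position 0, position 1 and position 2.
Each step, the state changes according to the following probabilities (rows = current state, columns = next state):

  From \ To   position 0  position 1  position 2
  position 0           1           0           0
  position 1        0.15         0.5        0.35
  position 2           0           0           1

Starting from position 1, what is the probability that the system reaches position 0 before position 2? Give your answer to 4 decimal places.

0.3000

Let h(s) be the probability of absorption at position 0 starting from transient state s. Then h(position 0) = 1 and h(position 2) = 0. By first-step analysis:
h(position 1) = 0.15·1 + 0.5·h(position 1) + 0.35·0
Solving: h(position 1) = 0.3000.
Starting from position 1, the probability is 0.3000.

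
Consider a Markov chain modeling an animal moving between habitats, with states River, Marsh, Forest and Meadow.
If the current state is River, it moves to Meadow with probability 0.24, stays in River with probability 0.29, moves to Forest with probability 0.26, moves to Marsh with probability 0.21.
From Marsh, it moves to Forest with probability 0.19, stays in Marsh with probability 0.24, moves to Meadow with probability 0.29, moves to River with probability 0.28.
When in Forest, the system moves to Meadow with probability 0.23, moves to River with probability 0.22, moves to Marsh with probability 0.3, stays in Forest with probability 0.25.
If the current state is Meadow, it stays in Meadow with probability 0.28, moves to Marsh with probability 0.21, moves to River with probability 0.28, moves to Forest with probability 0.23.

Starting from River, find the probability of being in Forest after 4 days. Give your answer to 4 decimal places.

0.2332

Propagate the distribution vector 4 days from River.
After 0 days: (1.0000, 0.0000, 0.0000, 0.0000)
After 1 day: (0.2900, 0.2100, 0.2600, 0.2400)
After 2 days: (0.2673, 0.2397, 0.2355, 0.2575)
After 3 days: (0.2685, 0.2384, 0.2331, 0.2599)
After 4 days: (0.2687, 0.2381, 0.2332, 0.2600)
P(in Forest after 4 days) = 0.2332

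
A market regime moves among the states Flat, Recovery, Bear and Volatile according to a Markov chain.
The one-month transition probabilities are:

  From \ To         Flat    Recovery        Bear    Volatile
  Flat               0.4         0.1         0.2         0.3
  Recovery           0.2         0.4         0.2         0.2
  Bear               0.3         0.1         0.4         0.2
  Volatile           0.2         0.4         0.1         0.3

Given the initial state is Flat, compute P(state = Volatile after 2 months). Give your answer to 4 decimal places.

Propagate the distribution vector 2 months from Flat.
After 0 months: (1.0000, 0.0000, 0.0000, 0.0000)
After 1 month: (0.4000, 0.1000, 0.2000, 0.3000)
After 2 months: (0.3000, 0.2200, 0.2100, 0.2700)
P(in Volatile after 2 months) = 0.2700

0.2700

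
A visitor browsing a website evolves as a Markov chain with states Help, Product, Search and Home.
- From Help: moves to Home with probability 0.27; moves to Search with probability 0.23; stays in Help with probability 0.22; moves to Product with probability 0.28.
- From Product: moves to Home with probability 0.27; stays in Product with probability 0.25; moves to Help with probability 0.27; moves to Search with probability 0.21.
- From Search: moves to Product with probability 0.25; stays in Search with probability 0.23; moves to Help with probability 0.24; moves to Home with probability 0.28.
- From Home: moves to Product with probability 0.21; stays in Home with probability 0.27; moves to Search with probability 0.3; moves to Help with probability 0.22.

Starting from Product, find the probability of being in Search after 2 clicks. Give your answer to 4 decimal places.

0.2439

Propagate the distribution vector 2 clicks from Product.
After 0 clicks: (0.0000, 1.0000, 0.0000, 0.0000)
After 1 click: (0.2700, 0.2500, 0.2100, 0.2700)
After 2 clicks: (0.2367, 0.2473, 0.2439, 0.2721)
P(in Search after 2 clicks) = 0.2439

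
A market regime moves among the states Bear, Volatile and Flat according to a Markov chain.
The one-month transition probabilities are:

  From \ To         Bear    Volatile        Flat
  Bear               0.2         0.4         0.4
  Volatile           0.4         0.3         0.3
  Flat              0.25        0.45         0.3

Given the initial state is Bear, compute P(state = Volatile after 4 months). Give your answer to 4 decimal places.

0.3787

Propagate the distribution vector 4 months from Bear.
After 0 months: (1.0000, 0.0000, 0.0000)
After 1 month: (0.2000, 0.4000, 0.4000)
After 2 months: (0.3000, 0.3800, 0.3200)
After 3 months: (0.2920, 0.3780, 0.3300)
After 4 months: (0.2921, 0.3787, 0.3292)
P(in Volatile after 4 months) = 0.3787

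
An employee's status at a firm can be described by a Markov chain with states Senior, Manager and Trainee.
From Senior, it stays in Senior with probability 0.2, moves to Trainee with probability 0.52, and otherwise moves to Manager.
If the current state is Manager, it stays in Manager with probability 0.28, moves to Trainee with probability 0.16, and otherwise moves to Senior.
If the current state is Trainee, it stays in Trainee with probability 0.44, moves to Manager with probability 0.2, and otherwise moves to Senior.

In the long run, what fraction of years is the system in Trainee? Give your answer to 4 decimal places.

0.3988

Let the stationary distribution be π with π = πP and π_1 + π_2 + π_3 = 1.
π_1 = 0.2·π_1 + 0.56·π_2 + 0.36·π_3
π_2 = 0.28·π_1 + 0.28·π_2 + 0.2·π_3
Solving with the normalization constraint gives π = (0.3531, 0.2481, 0.3988).
So the stationary probability of Trainee is 0.3988.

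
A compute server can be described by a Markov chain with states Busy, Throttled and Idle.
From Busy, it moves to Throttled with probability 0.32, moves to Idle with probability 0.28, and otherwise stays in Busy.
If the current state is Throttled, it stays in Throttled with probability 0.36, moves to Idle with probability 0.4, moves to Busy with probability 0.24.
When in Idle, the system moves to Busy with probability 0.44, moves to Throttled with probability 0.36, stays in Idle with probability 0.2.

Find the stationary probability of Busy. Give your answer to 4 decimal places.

0.3566

Let the stationary distribution be π with π = πP and π_1 + π_2 + π_3 = 1.
π_1 = 0.4·π_1 + 0.24·π_2 + 0.44·π_3
π_2 = 0.32·π_1 + 0.36·π_2 + 0.36·π_3
Solving with the normalization constraint gives π = (0.3566, 0.3457, 0.2977).
So the stationary probability of Busy is 0.3566.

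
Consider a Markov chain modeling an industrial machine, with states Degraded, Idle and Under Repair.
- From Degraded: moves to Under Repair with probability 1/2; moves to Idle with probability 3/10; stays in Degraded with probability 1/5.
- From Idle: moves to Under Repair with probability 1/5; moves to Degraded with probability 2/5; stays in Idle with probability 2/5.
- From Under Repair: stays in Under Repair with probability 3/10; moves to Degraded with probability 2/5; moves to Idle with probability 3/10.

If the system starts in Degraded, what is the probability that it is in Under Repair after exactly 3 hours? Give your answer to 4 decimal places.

0.3390

Propagate the distribution vector 3 hours from Degraded.
After 0 hours: (1.0000, 0.0000, 0.0000)
After 1 hour: (0.2000, 0.3000, 0.5000)
After 2 hours: (0.3600, 0.3300, 0.3100)
After 3 hours: (0.3280, 0.3330, 0.3390)
P(in Under Repair after 3 hours) = 0.3390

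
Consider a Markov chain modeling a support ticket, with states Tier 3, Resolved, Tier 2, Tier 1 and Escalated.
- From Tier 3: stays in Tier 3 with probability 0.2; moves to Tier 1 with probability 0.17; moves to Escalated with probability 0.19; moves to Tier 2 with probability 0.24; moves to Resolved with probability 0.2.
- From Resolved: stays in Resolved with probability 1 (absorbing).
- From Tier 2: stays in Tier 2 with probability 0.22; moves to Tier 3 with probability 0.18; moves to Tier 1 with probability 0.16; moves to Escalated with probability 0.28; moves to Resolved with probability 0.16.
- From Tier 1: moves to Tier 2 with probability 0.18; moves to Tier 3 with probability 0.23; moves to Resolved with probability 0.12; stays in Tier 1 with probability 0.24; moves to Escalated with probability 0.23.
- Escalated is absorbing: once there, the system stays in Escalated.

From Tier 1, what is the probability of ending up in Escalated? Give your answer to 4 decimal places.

0.6147

Let h(s) be the probability of absorption at Escalated starting from transient state s. Then h(Escalated) = 1 and h(Resolved) = 0. By first-step analysis:
h(Tier 3) = 0.2·h(Tier 3) + 0.2·0 + 0.24·h(Tier 2) + 0.17·h(Tier 1) + 0.19·1
h(Tier 2) = 0.18·h(Tier 3) + 0.16·0 + 0.22·h(Tier 2) + 0.16·h(Tier 1) + 0.28·1
h(Tier 1) = 0.23·h(Tier 3) + 0.12·0 + 0.18·h(Tier 2) + 0.24·h(Tier 1) + 0.23·1
Solving: h(Tier 3) = 0.5518, h(Tier 2) = 0.6124, h(Tier 1) = 0.6147.
Starting from Tier 1, the probability is 0.6147.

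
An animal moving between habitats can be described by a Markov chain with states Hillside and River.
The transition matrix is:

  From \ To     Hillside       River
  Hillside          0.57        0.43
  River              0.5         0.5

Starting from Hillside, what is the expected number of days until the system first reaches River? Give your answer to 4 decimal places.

Let t(s) be the expected number of days to first reach River from state s, with t(River) = 0. Conditioning on the first day:
t(Hillside) = 1 + 0.57·t(Hillside)
Solving: t(Hillside) = 2.3256.
Expected days from Hillside to River: 2.3256.

2.3256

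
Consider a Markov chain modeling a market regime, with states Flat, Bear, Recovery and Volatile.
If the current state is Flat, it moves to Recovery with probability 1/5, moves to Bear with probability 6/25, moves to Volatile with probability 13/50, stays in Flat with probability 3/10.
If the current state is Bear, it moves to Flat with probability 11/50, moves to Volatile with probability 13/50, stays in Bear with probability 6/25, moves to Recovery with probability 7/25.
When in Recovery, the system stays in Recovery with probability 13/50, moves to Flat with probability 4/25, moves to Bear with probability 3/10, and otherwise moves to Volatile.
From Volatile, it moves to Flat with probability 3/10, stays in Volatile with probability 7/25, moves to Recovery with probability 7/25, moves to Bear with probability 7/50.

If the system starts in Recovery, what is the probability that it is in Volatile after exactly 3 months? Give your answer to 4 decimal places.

0.2707

Propagate the distribution vector 3 months from Recovery.
After 0 months: (0.0000, 0.0000, 1.0000, 0.0000)
After 1 month: (0.1600, 0.3000, 0.2600, 0.2800)
After 2 months: (0.2396, 0.2276, 0.2620, 0.2708)
After 3 months: (0.2451, 0.2286, 0.2556, 0.2707)
P(in Volatile after 3 months) = 0.2707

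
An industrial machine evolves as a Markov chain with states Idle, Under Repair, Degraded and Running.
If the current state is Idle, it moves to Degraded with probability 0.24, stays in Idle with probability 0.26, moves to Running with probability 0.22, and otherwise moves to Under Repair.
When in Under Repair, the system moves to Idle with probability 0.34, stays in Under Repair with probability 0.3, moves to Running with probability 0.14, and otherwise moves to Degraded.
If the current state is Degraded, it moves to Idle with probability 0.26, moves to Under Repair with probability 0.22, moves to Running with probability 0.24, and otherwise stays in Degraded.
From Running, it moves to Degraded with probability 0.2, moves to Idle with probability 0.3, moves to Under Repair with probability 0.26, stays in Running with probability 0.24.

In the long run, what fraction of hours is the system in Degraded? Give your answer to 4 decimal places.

0.2358

Let the stationary distribution be π with π = πP and π_1 + π_2 + π_3 + π_4 = 1.
π_1 = 0.26·π_1 + 0.34·π_2 + 0.26·π_3 + 0.3·π_4
π_2 = 0.28·π_1 + 0.3·π_2 + 0.22·π_3 + 0.26·π_4
π_3 = 0.24·π_1 + 0.22·π_2 + 0.28·π_3 + 0.2·π_4
Solving with the normalization constraint gives π = (0.2897, 0.2670, 0.2358, 0.2075).
So the stationary probability of Degraded is 0.2358.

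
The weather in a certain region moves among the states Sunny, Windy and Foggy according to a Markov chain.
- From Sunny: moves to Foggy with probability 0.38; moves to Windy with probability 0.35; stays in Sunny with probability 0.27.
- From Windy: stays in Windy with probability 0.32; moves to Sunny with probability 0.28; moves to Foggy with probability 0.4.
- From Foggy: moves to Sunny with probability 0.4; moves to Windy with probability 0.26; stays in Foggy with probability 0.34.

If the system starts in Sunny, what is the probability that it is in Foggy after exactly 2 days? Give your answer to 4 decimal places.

0.3718

Sum over the intermediate state after 1 day:
P = P(Sunny→Sunny)·P(Sunny→Foggy) + P(Sunny→Windy)·P(Windy→Foggy) + P(Sunny→Foggy)·P(Foggy→Foggy)
  = 0.27×0.38 + 0.35×0.4 + 0.38×0.34
  = 0.1026 + 0.1400 + 0.1292 = 0.3718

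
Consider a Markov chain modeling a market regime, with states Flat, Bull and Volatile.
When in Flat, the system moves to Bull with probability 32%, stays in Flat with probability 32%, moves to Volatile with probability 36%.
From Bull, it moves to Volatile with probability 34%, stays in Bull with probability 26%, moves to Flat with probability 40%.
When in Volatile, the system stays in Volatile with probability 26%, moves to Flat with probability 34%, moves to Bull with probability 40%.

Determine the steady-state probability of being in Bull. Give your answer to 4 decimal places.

0.3261

Let the stationary distribution be π with π = πP and π_1 + π_2 + π_3 = 1.
π_1 = 0.32·π_1 + 0.4·π_2 + 0.34·π_3
π_2 = 0.32·π_1 + 0.26·π_2 + 0.4·π_3
Solving with the normalization constraint gives π = (0.3525, 0.3261, 0.3213).
So the stationary probability of Bull is 0.3261.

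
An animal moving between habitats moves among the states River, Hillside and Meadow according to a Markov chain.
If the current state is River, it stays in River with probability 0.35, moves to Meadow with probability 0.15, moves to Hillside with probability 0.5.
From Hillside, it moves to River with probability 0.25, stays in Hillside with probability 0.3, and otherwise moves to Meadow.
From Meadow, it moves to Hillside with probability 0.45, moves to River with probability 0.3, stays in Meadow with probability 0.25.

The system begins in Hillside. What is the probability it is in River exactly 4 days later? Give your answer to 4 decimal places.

Propagate the distribution vector 4 days from Hillside.
After 0 days: (0.0000, 1.0000, 0.0000)
After 1 day: (0.2500, 0.3000, 0.4500)
After 2 days: (0.2975, 0.4175, 0.2850)
After 3 days: (0.2940, 0.4023, 0.3038)
After 4 days: (0.2946, 0.4044, 0.3011)
P(in River after 4 days) = 0.2946

0.2946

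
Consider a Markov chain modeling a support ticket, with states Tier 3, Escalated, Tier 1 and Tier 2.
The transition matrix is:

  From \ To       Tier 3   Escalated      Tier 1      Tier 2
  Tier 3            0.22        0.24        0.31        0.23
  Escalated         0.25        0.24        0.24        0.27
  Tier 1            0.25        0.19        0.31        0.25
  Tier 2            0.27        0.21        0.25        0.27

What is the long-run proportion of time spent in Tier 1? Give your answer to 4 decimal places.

Let the stationary distribution be π with π = πP and π_1 + π_2 + π_3 + π_4 = 1.
π_1 = 0.22·π_1 + 0.25·π_2 + 0.25·π_3 + 0.27·π_4
π_2 = 0.24·π_1 + 0.24·π_2 + 0.19·π_3 + 0.21·π_4
π_3 = 0.31·π_1 + 0.24·π_2 + 0.31·π_3 + 0.25·π_4
Solving with the normalization constraint gives π = (0.2477, 0.2184, 0.2794, 0.2545).
So the stationary probability of Tier 1 is 0.2794.

0.2794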